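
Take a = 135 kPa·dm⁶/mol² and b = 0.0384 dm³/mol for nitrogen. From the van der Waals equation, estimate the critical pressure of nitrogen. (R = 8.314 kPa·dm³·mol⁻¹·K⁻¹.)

For a van der Waals gas, P_c = a/(27b²).
P_c = 135/(27×(0.0384)²) = 135/0.039813 = 3391 kPa

P_c ≈ 3391 kPa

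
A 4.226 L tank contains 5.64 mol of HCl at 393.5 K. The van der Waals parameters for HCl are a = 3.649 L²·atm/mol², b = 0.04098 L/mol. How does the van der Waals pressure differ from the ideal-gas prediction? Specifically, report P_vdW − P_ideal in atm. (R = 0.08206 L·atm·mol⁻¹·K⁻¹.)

ΔP ≈ -4.006 atm

Ideal: P_ideal = nRT/V = (5.64)(0.08206)(393.5)/4.226 = 43.0949 atm
vdW: P = nRT/(V − nb) − a n²/V² = 182.119/3.99487 − 116.073/17.8591 = 45.5882 − 6.49938 = 39.0888 atm
ΔP = 39.0888 − 43.0949 = -4.006 atm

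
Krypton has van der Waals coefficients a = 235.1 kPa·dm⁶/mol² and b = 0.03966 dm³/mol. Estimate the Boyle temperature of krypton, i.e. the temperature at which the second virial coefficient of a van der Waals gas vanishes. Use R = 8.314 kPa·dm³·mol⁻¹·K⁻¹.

T_B ≈ 713.0 K

For a van der Waals gas the second virial coefficient B₂ = b − a/(RT) vanishes at T_B = a/(Rb).
T_B = 235.1/(8.314×0.03966) = 235.1/0.32973 = 713.0 K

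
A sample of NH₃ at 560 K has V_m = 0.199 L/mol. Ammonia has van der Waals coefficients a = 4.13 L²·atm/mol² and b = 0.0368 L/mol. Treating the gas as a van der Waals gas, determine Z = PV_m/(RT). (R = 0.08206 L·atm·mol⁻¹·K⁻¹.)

Z ≈ 0.7753

P = RT/(V_m − b) − a/V_m² = (0.08206)(560)/(0.199 − 0.0368) − 4.13/(0.199)²
  = 45.954/0.16220 − 104.29 = 283.32 − 104.29 = 179.03 atm
Z = PV_m/(RT) = (179.03)(0.199)/((0.08206)(560)) = 35.627/45.954 = 0.7753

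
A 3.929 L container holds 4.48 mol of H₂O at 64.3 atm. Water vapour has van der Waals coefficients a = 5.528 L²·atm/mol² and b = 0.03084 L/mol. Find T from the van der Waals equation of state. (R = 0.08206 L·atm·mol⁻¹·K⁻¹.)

T ≈ 737.1 K

T = (P + a n²/V²)(V − nb)/(nR)
P + a n²/V² = 64.3 + (5.528)(4.48)²/(3.929)² = 71.487 atm
V − nb = 3.929 − (4.48)(0.03084) = 3.7908 L
T = (71.487)(3.7908)/((4.48)(0.08206)) = 737.1 K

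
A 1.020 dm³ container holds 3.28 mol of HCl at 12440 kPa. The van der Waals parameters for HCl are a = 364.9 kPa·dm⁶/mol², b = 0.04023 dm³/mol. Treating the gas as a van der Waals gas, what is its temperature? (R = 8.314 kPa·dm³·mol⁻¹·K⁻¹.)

T ≈ 528.0 K

T = (P + a n²/V²)(V − nb)/(nR)
P + a n²/V² = 12440 + (364.9)(3.28)²/(1.020)² = 16213 kPa
V − nb = 1.020 − (3.28)(0.04023) = 0.88805 dm³
T = (16213)(0.88805)/((3.28)(8.314)) = 528.0 K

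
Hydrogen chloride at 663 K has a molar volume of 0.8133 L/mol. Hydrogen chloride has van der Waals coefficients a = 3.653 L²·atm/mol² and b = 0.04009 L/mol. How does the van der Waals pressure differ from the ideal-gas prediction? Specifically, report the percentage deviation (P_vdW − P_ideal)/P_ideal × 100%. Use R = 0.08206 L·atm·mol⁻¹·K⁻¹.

-3.07 %

Ideal: P_ideal = RT/V_m = (0.08206)(663)/0.8133 = 66.8951 atm
vdW: P = RT/(V_m − b) − a/V_m² = 54.4058/0.773210 − 3.653/0.661457 = 70.3635 − 5.52266 = 64.8408 atm
% deviation = (64.8408 − 66.8951)/66.8951 × 100% = -3.07%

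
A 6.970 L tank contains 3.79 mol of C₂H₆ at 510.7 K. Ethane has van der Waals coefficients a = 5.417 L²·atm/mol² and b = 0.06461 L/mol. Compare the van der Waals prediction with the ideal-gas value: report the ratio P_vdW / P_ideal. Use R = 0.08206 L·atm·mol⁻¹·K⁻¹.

P_vdW / P_ideal ≈ 0.9661

Ideal: P_ideal = nRT/V = (3.79)(0.08206)(510.7)/6.970 = 22.7879 atm
vdW: P = nRT/(V − nb) − a n²/V² = 158.831/6.72513 − 77.8103/48.5809 = 23.6175 − 1.60166 = 22.0158 atm
Ratio = 22.0158/22.7879 = 0.9661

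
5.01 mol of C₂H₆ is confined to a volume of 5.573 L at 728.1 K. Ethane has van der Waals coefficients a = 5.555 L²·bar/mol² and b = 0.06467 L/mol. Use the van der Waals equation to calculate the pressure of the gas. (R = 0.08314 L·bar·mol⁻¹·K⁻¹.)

P ≈ 53.29 bar

P = nRT/(V − nb) − a n²/V²
nRT/(V − nb) = (5.01)(0.08314)(728.1)/(5.573 − 5.01×0.06467) = 303.28/5.2490 = 57.779 bar
a n²/V² = (5.555)(5.01)²/(5.573)² = 4.4893 bar
P = 57.779 − 4.4893 = 53.29 bar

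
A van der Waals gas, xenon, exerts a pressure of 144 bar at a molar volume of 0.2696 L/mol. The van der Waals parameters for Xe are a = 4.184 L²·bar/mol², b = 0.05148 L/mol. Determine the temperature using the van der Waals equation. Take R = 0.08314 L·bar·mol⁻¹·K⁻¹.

T ≈ 528.8 K

T = (P + a/V_m²)(V_m − b)/R
P + a/V_m² = 144 + 4.184/(0.2696)² = 201.56 bar
V_m − b = 0.2696 − 0.05148 = 0.21812 L/mol
T = (201.56)(0.21812)/0.08314 = 528.8 K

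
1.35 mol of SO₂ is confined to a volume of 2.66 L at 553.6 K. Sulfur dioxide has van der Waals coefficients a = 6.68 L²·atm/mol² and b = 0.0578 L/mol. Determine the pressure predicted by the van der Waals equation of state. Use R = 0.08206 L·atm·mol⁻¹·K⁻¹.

P = nRT/(V − nb) − a n²/V²
nRT/(V − nb) = (1.35)(0.08206)(553.6)/(2.66 − 1.35×0.0578) = 61.328/2.5820 = 23.752 atm
a n²/V² = (6.68)(1.35)²/(2.66)² = 1.7206 atm
P = 23.752 − 1.7206 = 22.03 atm

P ≈ 22.03 atm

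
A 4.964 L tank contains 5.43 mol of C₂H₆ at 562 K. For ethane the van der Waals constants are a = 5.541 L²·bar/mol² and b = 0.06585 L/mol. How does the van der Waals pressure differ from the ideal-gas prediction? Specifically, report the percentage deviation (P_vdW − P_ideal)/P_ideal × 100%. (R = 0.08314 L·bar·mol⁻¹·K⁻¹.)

Ideal: P_ideal = nRT/V = (5.43)(0.08314)(562)/4.964 = 51.1110 bar
vdW: P = nRT/(V − nb) − a n²/V² = 253.715/4.60643 − 163.376/24.6413 = 55.0784 − 6.63017 = 48.4482 bar
% deviation = (48.4482 − 51.1110)/51.1110 × 100% = -5.21%

-5.21 %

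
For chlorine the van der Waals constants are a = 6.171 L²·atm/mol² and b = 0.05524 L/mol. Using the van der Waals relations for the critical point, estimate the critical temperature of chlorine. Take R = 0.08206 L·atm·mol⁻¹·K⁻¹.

For a van der Waals gas, T_c = 8a/(27Rb).
T_c = 8×6.171/(27×0.08206×0.05524) = 49.368/0.12239 = 403.4 K

T_c ≈ 403.4 K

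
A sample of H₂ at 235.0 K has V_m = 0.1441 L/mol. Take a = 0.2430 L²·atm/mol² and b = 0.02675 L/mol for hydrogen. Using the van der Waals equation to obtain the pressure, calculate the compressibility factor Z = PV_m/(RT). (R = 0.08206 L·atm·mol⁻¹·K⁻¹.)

P = RT/(V_m − b) − a/V_m² = (0.08206)(235.0)/(0.1441 − 0.02675) − 0.2430/(0.1441)²
  = 19.284/0.11735 − 11.702 = 164.33 − 11.702 = 152.63 atm
Z = PV_m/(RT) = (152.63)(0.1441)/((0.08206)(235.0)) = 21.994/19.284 = 1.141

Z ≈ 1.141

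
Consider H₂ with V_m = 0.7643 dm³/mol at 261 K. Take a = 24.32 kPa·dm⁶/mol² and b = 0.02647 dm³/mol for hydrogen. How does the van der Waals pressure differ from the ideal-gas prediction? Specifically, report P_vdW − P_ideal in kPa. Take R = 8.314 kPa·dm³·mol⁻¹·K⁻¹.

Ideal: P_ideal = RT/V_m = (8.314)(261)/0.7643 = 2839.14 kPa
vdW: P = RT/(V_m − b) − a/V_m² = 2169.95/0.737830 − 24.32/0.584154 = 2940.99 − 41.6329 = 2899.36 kPa
ΔP = 2899.36 − 2839.14 = 60.2 kPa

ΔP ≈ 60.2 kPa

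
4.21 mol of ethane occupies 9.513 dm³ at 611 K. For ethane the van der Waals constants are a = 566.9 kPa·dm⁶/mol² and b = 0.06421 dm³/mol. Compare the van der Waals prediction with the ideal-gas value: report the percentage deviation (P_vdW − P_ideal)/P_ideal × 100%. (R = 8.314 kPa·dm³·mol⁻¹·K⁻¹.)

-2.01 %

Ideal: P_ideal = nRT/V = (4.21)(8.314)(611)/9.513 = 2248.10 kPa
vdW: P = nRT/(V − nb) − a n²/V² = 21386.2/9.24268 − 10047.8/90.4972 = 2313.85 − 111.029 = 2202.82 kPa
% deviation = (2202.82 − 2248.10)/2248.10 × 100% = -2.01%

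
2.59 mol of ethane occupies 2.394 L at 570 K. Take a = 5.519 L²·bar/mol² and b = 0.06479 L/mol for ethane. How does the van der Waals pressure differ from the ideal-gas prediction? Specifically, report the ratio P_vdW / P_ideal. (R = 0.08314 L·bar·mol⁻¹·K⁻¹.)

P_vdW / P_ideal ≈ 0.9494

Ideal: P_ideal = nRT/V = (2.59)(0.08314)(570)/2.394 = 51.2697 bar
vdW: P = nRT/(V − nb) − a n²/V² = 122.740/2.22619 − 37.0220/5.73124 = 55.1346 − 6.45968 = 48.6749 bar
Ratio = 48.6749/51.2697 = 0.9494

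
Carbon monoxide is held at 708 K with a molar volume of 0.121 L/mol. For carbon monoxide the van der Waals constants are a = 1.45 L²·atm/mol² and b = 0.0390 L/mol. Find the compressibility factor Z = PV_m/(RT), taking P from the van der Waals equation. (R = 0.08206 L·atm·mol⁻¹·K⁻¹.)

Z ≈ 1.269

P = RT/(V_m − b) − a/V_m² = (0.08206)(708)/(0.121 − 0.0390) − 1.45/(0.121)²
  = 58.098/0.082000 − 99.037 = 708.51 − 99.037 = 609.47 atm
Z = PV_m/(RT) = (609.47)(0.121)/((0.08206)(708)) = 73.746/58.098 = 1.269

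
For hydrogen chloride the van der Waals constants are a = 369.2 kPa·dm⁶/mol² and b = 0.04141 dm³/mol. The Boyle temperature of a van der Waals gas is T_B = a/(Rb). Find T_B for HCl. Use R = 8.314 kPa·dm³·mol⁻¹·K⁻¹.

T_B ≈ 1072 K

For a van der Waals gas the second virial coefficient B₂ = b − a/(RT) vanishes at T_B = a/(Rb).
T_B = 369.2/(8.314×0.04141) = 369.2/0.34428 = 1072 K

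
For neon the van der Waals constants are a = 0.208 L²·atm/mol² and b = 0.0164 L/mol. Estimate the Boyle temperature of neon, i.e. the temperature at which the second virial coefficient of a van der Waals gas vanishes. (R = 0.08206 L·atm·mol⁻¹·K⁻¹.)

For a van der Waals gas the second virial coefficient B₂ = b − a/(RT) vanishes at T_B = a/(Rb).
T_B = 0.208/(0.08206×0.0164) = 0.208/0.0013458 = 154.6 K

T_B ≈ 154.6 K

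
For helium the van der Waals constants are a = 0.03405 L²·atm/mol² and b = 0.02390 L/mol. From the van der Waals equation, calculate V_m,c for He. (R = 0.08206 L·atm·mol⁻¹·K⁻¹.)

V_m,c ≈ 0.07170 L/mol

For a van der Waals gas, V_m,c = 3b.
V_m,c = 3×0.02390 = 0.07170 L/mol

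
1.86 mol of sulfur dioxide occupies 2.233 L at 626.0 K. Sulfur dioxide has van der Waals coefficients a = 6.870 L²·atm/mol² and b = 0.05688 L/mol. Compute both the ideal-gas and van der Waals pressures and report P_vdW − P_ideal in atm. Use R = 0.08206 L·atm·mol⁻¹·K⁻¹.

ΔP ≈ -2.638 atm

Ideal: P_ideal = nRT/V = (1.86)(0.08206)(626.0)/2.233 = 42.7888 atm
vdW: P = nRT/(V − nb) − a n²/V² = 95.5474/2.12720 − 23.7675/4.98629 = 44.9170 − 4.76657 = 40.1504 atm
ΔP = 40.1504 − 42.7888 = -2.638 atm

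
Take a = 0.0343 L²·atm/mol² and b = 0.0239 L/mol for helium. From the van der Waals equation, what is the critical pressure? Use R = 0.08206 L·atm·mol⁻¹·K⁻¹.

For a van der Waals gas, P_c = a/(27b²).
P_c = 0.0343/(27×(0.0239)²) = 0.0343/0.015423 = 2.224 atm

P_c ≈ 2.224 atm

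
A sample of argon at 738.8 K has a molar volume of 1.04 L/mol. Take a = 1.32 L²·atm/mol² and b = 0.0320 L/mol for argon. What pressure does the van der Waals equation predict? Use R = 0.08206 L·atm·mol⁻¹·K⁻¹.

P = RT/(V_m − b) − a/V_m²
RT/(V_m − b) = (0.08206)(738.8)/(1.04 − 0.0320) = 60.626/1.0080 = 60.145 atm
a/V_m² = 1.32/(1.04)² = 1.2204 atm
P = 60.145 − 1.2204 = 58.92 atm

P ≈ 58.92 atm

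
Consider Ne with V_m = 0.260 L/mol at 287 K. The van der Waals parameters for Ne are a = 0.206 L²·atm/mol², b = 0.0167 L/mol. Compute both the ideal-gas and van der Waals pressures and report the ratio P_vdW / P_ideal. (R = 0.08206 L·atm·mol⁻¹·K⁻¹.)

Ideal: P_ideal = RT/V_m = (0.08206)(287)/0.260 = 90.5816 atm
vdW: P = RT/(V_m − b) − a/V_m² = 23.5512/0.243300 − 0.206/0.0676000 = 96.7990 − 3.04734 = 93.7517 atm
Ratio = 93.7517/90.5816 = 1.035

P_vdW / P_ideal ≈ 1.035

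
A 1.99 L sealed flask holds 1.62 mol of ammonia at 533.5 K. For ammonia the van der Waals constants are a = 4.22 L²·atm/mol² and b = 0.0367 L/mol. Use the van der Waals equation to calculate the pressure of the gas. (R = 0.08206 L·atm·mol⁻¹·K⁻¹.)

P = nRT/(V − nb) − a n²/V²
nRT/(V − nb) = (1.62)(0.08206)(533.5)/(1.99 − 1.62×0.0367) = 70.922/1.9305 = 36.738 atm
a n²/V² = (4.22)(1.62)²/(1.99)² = 2.7966 atm
P = 36.738 − 2.7966 = 33.94 atm

P ≈ 33.94 atm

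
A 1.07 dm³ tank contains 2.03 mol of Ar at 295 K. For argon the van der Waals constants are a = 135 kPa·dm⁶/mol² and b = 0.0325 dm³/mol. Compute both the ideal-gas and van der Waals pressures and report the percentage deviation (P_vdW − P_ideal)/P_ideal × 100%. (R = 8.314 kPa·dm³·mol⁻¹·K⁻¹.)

-3.87 %

Ideal: P_ideal = nRT/V = (2.03)(8.314)(295)/1.07 = 4653.12 kPa
vdW: P = nRT/(V − nb) − a n²/V² = 4978.84/1.00403 − 556.322/1.14490 = 4958.86 − 485.913 = 4472.95 kPa
% deviation = (4472.95 − 4653.12)/4653.12 × 100% = -3.87%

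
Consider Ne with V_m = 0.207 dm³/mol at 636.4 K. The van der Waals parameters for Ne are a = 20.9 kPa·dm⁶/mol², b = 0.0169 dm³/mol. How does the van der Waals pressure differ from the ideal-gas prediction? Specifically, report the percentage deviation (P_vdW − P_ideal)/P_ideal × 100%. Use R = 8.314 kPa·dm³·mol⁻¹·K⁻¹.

Ideal: P_ideal = RT/V_m = (8.314)(636.4)/0.207 = 25560.5 kPa
vdW: P = RT/(V_m − b) − a/V_m² = 5291.03/0.190100 − 20.9/0.0428490 = 27832.9 − 487.759 = 27345.1 kPa
% deviation = (27345.1 − 25560.5)/25560.5 × 100% = 6.98%

6.98 %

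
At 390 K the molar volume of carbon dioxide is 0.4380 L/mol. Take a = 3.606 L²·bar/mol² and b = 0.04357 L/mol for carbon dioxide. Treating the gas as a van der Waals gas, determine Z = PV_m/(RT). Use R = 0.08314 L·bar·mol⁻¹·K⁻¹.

P = RT/(V_m − b) − a/V_m² = (0.08314)(390)/(0.4380 − 0.04357) − 3.606/(0.4380)²
  = 32.425/0.39443 − 18.797 = 82.207 − 18.797 = 63.410 bar
Z = PV_m/(RT) = (63.410)(0.4380)/((0.08314)(390)) = 27.774/32.425 = 0.8566

Z ≈ 0.8566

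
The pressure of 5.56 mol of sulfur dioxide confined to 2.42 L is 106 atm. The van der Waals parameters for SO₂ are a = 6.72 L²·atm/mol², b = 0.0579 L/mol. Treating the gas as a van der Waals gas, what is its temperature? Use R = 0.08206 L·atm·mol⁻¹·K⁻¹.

T = (P + a n²/V²)(V − nb)/(nR)
P + a n²/V² = 106 + (6.72)(5.56)²/(2.42)² = 141.47 atm
V − nb = 2.42 − (5.56)(0.0579) = 2.0981 L
T = (141.47)(2.0981)/((5.56)(0.08206)) = 650.6 K

T ≈ 650.6 K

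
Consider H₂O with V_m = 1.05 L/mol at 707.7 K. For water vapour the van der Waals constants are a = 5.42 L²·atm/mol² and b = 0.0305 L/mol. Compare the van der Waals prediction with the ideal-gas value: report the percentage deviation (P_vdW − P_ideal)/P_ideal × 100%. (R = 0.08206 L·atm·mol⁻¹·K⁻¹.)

Ideal: P_ideal = RT/V_m = (0.08206)(707.7)/1.05 = 55.3084 atm
vdW: P = RT/(V_m − b) − a/V_m² = 58.0739/1.01950 − 5.42/1.10250 = 56.9631 − 4.91610 = 52.0470 atm
% deviation = (52.0470 − 55.3084)/55.3084 × 100% = -5.90%

-5.90 %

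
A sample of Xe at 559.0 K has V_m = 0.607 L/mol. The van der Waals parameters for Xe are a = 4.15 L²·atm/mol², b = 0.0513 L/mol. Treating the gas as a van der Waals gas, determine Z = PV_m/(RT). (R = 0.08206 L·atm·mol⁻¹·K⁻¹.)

P = RT/(V_m − b) − a/V_m² = (0.08206)(559.0)/(0.607 − 0.0513) − 4.15/(0.607)²
  = 45.872/0.55570 − 11.263 = 82.548 − 11.263 = 71.285 atm
Z = PV_m/(RT) = (71.285)(0.607)/((0.08206)(559.0)) = 43.270/45.872 = 0.9433

Z ≈ 0.9433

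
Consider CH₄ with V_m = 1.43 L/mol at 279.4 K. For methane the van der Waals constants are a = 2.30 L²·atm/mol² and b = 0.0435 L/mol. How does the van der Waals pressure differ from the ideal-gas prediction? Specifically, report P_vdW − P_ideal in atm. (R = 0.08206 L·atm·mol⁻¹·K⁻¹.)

Ideal: P_ideal = RT/V_m = (0.08206)(279.4)/1.43 = 16.0333 atm
vdW: P = RT/(V_m − b) − a/V_m² = 22.9276/1.38650 − 2.30/2.04490 = 16.5363 − 1.12475 = 15.4116 atm
ΔP = 15.4116 − 16.0333 = -0.622 atm

ΔP ≈ -0.622 atm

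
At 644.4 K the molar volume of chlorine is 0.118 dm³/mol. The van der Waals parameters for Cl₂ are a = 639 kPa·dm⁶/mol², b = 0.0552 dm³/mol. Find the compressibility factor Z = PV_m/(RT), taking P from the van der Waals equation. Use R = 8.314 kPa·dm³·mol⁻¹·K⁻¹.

P = RT/(V_m − b) − a/V_m² = (8.314)(644.4)/(0.118 − 0.0552) − 639/(0.118)²
  = 5357.5/0.062800 − 45892 = 85311 − 45892 = 39419 kPa
Z = PV_m/(RT) = (39419)(0.118)/((8.314)(644.4)) = 4651.4/5357.5 = 0.8682

Z ≈ 0.8682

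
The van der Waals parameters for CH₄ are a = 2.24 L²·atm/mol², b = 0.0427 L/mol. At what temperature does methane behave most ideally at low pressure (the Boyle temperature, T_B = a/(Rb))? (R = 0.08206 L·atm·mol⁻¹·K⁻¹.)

T_B ≈ 639.3 K

For a van der Waals gas the second virial coefficient B₂ = b − a/(RT) vanishes at T_B = a/(Rb).
T_B = 2.24/(0.08206×0.0427) = 2.24/0.0035040 = 639.3 K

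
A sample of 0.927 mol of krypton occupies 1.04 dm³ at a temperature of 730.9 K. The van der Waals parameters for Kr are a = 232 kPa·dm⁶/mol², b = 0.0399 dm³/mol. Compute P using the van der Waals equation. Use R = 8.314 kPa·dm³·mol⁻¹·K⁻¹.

P ≈ 5432 kPa

P = nRT/(V − nb) − a n²/V²
nRT/(V − nb) = (0.927)(8.314)(730.9)/(1.04 − 0.927×0.0399) = 5633.1/1.0030 = 5616.3 kPa
a n²/V² = (232)(0.927)²/(1.04)² = 184.32 kPa
P = 5616.3 − 184.32 = 5432 kPa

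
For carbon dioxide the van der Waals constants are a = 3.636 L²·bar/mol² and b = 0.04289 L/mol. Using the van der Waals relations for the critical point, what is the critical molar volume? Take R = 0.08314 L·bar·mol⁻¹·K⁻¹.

V_m,c ≈ 0.1287 L/mol

For a van der Waals gas, V_m,c = 3b.
V_m,c = 3×0.04289 = 0.1287 L/mol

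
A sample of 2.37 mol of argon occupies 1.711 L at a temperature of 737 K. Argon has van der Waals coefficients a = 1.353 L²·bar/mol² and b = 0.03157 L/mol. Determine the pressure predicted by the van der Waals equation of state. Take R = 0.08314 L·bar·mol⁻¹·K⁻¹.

P = nRT/(V − nb) − a n²/V²
nRT/(V − nb) = (2.37)(0.08314)(737)/(1.711 − 2.37×0.03157) = 145.22/1.6362 = 88.754 bar
a n²/V² = (1.353)(2.37)²/(1.711)² = 2.5959 bar
P = 88.754 − 2.5959 = 86.16 bar

P ≈ 86.16 bar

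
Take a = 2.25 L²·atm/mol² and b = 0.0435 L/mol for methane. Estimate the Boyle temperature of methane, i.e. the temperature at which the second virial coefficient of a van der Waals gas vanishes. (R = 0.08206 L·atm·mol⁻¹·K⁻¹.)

For a van der Waals gas the second virial coefficient B₂ = b − a/(RT) vanishes at T_B = a/(Rb).
T_B = 2.25/(0.08206×0.0435) = 2.25/0.0035696 = 630.3 K

T_B ≈ 630.3 K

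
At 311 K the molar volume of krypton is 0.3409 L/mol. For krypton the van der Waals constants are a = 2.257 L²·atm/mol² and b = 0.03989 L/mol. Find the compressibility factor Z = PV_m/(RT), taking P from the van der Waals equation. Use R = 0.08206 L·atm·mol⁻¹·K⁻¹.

P = RT/(V_m − b) − a/V_m² = (0.08206)(311)/(0.3409 − 0.03989) − 2.257/(0.3409)²
  = 25.521/0.30101 − 19.421 = 84.785 − 19.421 = 65.364 atm
Z = PV_m/(RT) = (65.364)(0.3409)/((0.08206)(311)) = 22.283/25.521 = 0.8731

Z ≈ 0.8731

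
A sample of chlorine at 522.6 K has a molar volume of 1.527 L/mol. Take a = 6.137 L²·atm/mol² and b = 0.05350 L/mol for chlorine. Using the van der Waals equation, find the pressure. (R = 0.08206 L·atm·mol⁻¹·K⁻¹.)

P ≈ 26.47 atm

P = RT/(V_m − b) − a/V_m²
RT/(V_m − b) = (0.08206)(522.6)/(1.527 − 0.05350) = 42.885/1.4735 = 29.104 atm
a/V_m² = 6.137/(1.527)² = 2.6320 atm
P = 29.104 − 2.6320 = 26.47 atm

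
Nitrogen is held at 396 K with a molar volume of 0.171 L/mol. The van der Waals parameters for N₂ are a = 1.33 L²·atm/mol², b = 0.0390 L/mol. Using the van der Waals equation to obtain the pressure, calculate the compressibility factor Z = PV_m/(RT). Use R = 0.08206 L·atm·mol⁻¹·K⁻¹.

Z ≈ 1.056

P = RT/(V_m − b) − a/V_m² = (0.08206)(396)/(0.171 − 0.0390) − 1.33/(0.171)²
  = 32.496/0.13200 − 45.484 = 246.18 − 45.484 = 200.70 atm
Z = PV_m/(RT) = (200.70)(0.171)/((0.08206)(396)) = 34.320/32.496 = 1.056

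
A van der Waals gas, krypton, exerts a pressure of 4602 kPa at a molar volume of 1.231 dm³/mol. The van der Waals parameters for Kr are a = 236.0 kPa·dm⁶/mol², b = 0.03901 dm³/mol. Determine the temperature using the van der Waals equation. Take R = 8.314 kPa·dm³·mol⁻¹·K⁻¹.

T ≈ 682.1 K

T = (P + a/V_m²)(V_m − b)/R
P + a/V_m² = 4602 + 236.0/(1.231)² = 4757.7 kPa
V_m − b = 1.231 − 0.03901 = 1.1920 dm³/mol
T = (4757.7)(1.1920)/8.314 = 682.1 K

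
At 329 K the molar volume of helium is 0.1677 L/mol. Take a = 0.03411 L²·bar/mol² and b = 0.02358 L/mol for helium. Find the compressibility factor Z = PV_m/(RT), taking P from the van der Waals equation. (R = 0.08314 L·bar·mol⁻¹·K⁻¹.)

Z ≈ 1.156

P = RT/(V_m − b) − a/V_m² = (0.08314)(329)/(0.1677 − 0.02358) − 0.03411/(0.1677)²
  = 27.353/0.14412 − 1.2129 = 189.79 − 1.2129 = 188.58 bar
Z = PV_m/(RT) = (188.58)(0.1677)/((0.08314)(329)) = 31.625/27.353 = 1.156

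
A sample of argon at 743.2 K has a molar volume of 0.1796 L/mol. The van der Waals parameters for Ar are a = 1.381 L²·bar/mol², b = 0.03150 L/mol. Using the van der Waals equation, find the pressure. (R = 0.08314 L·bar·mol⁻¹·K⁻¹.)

P ≈ 374.4 bar

P = RT/(V_m − b) − a/V_m²
RT/(V_m − b) = (0.08314)(743.2)/(0.1796 − 0.03150) = 61.790/0.14810 = 417.22 bar
a/V_m² = 1.381/(0.1796)² = 42.814 bar
P = 417.22 − 42.814 = 374.4 bar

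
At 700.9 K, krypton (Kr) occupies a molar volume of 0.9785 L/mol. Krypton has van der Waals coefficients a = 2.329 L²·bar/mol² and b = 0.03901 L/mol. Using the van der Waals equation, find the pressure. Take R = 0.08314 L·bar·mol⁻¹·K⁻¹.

P = RT/(V_m − b) − a/V_m²
RT/(V_m − b) = (0.08314)(700.9)/(0.9785 − 0.03901) = 58.273/0.93949 = 62.026 bar
a/V_m² = 2.329/(0.9785)² = 2.4325 bar
P = 62.026 − 2.4325 = 59.59 bar

P ≈ 59.59 bar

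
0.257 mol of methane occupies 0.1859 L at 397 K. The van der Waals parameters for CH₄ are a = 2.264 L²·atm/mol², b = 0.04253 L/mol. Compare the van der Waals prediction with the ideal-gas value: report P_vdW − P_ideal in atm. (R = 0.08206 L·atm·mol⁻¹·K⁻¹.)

ΔP ≈ -1.514 atm

Ideal: P_ideal = nRT/V = (0.257)(0.08206)(397)/0.1859 = 45.0377 atm
vdW: P = nRT/(V − nb) − a n²/V² = 8.37250/0.174970 − 0.149535/0.0345588 = 47.8511 − 4.32697 = 43.5241 atm
ΔP = 43.5241 − 45.0377 = -1.514 atm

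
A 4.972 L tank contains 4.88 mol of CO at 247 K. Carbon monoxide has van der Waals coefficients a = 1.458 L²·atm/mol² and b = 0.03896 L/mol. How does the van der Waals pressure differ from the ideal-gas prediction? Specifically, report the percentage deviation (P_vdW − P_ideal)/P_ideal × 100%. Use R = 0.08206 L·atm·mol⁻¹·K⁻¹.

Ideal: P_ideal = nRT/V = (4.88)(0.08206)(247)/4.972 = 19.8938 atm
vdW: P = nRT/(V − nb) − a n²/V² = 98.9118/4.78188 − 34.7214/24.7208 = 20.6847 − 1.40454 = 19.2802 atm
% deviation = (19.2802 − 19.8938)/19.8938 × 100% = -3.08%

-3.08 %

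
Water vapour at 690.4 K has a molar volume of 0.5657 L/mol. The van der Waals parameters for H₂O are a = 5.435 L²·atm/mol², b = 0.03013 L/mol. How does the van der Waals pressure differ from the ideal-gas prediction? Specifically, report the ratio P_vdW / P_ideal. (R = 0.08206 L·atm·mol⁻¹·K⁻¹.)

P_vdW / P_ideal ≈ 0.8867

Ideal: P_ideal = RT/V_m = (0.08206)(690.4)/0.5657 = 100.149 atm
vdW: P = RT/(V_m − b) − a/V_m² = 56.6542/0.535570 − 5.435/0.320016 = 105.783 − 16.9835 = 88.800 atm
Ratio = 88.800/100.149 = 0.8867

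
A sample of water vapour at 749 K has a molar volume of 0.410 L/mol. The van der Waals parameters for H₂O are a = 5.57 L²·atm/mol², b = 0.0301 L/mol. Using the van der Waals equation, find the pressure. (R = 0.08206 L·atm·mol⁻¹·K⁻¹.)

P ≈ 128.7 atm

P = RT/(V_m − b) − a/V_m²
RT/(V_m − b) = (0.08206)(749)/(0.410 − 0.0301) = 61.463/0.37990 = 161.79 atm
a/V_m² = 5.57/(0.410)² = 33.135 atm
P = 161.79 − 33.135 = 128.7 atm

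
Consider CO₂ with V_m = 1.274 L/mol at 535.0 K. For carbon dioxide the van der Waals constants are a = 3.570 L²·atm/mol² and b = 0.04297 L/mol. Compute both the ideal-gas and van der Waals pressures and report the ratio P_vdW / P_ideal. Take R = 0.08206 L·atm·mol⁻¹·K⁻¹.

P_vdW / P_ideal ≈ 0.9711

Ideal: P_ideal = RT/V_m = (0.08206)(535.0)/1.274 = 34.4600 atm
vdW: P = RT/(V_m − b) − a/V_m² = 43.9021/1.23103 − 3.570/1.62308 = 35.6629 − 2.19952 = 33.4634 atm
Ratio = 33.4634/34.4600 = 0.9711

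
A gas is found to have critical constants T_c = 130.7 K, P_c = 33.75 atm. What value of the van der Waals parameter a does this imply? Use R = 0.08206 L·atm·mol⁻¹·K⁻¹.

a ≈ 1.438 L²·atm/mol²

From T_c = 8a/(27Rb) and P_c = a/(27b²): a = 27 R² T_c²/(64 P_c).
a = 27×(0.08206)²×(130.7)²/(64×33.75) = 3105.8/2160.0 = 1.438 L²·atm/mol²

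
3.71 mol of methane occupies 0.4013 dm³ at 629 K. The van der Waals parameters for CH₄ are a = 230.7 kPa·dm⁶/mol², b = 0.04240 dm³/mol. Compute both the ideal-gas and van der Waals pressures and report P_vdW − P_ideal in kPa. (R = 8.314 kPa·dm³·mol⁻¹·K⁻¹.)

Ideal: P_ideal = nRT/V = (3.71)(8.314)(629)/0.4013 = 48346.5 kPa
vdW: P = nRT/(V − nb) − a n²/V² = 19401.5/0.243996 − 3175.38/0.161042 = 79515.6 − 19717.7 = 59797.9 kPa
ΔP = 59797.9 − 48346.5 = 11451 kPa

ΔP ≈ 11451 kPa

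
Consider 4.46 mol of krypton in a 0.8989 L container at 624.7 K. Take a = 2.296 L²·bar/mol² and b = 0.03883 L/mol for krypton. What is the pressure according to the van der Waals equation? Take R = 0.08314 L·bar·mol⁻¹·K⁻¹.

P ≈ 262.7 bar

P = nRT/(V − nb) − a n²/V²
nRT/(V − nb) = (4.46)(0.08314)(624.7)/(0.8989 − 4.46×0.03883) = 231.64/0.72572 = 319.19 bar
a n²/V² = (2.296)(4.46)²/(0.8989)² = 56.522 bar
P = 319.19 − 56.522 = 262.7 bar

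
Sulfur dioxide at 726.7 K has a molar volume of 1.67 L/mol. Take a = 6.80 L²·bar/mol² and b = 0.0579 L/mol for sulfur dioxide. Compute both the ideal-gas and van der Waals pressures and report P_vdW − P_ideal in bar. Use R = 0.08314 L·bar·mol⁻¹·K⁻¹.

Ideal: P_ideal = RT/V_m = (0.08314)(726.7)/1.67 = 36.1783 bar
vdW: P = RT/(V_m − b) − a/V_m² = 60.4178/1.61210 − 6.80/2.78890 = 37.4777 − 2.43824 = 35.0395 bar
ΔP = 35.0395 − 36.1783 = -1.139 bar

ΔP ≈ -1.139 bar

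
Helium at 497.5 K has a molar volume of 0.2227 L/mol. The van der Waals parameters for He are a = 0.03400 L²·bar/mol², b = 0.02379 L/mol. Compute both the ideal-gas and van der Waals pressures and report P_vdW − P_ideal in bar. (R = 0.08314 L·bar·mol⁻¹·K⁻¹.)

ΔP ≈ 21.53 bar

Ideal: P_ideal = RT/V_m = (0.08314)(497.5)/0.2227 = 185.730 bar
vdW: P = RT/(V_m − b) − a/V_m² = 41.3622/0.198910 − 0.03400/0.0495953 = 207.944 − 0.685549 = 207.258 bar
ΔP = 207.258 − 185.730 = 21.53 bar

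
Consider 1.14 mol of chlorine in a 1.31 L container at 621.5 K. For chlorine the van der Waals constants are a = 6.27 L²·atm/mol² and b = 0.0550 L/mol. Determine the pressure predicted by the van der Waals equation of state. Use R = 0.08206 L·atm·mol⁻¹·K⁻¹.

P ≈ 41.86 atm

P = nRT/(V − nb) − a n²/V²
nRT/(V − nb) = (1.14)(0.08206)(621.5)/(1.31 − 1.14×0.0550) = 58.140/1.2473 = 46.613 atm
a n²/V² = (6.27)(1.14)²/(1.31)² = 4.7483 atm
P = 46.613 − 4.7483 = 41.86 atm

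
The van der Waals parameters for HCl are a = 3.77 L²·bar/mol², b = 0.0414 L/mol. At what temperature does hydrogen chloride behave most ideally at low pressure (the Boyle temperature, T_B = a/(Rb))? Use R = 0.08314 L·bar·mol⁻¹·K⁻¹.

For a van der Waals gas the second virial coefficient B₂ = b − a/(RT) vanishes at T_B = a/(Rb).
T_B = 3.77/(0.08314×0.0414) = 3.77/0.0034420 = 1095 K

T_B ≈ 1095 K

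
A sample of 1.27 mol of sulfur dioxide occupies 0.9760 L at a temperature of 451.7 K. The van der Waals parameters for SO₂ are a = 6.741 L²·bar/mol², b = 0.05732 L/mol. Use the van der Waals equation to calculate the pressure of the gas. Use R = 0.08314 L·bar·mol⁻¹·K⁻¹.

P ≈ 41.39 bar

P = nRT/(V − nb) − a n²/V²
nRT/(V − nb) = (1.27)(0.08314)(451.7)/(0.9760 − 1.27×0.05732) = 47.694/0.90320 = 52.806 bar
a n²/V² = (6.741)(1.27)²/(0.9760)² = 11.414 bar
P = 52.806 − 11.414 = 41.39 bar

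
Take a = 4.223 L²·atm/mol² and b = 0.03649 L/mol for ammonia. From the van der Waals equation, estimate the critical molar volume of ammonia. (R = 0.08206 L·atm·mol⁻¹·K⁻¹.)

V_m,c ≈ 0.1095 L/mol

For a van der Waals gas, V_m,c = 3b.
V_m,c = 3×0.03649 = 0.1095 L/mol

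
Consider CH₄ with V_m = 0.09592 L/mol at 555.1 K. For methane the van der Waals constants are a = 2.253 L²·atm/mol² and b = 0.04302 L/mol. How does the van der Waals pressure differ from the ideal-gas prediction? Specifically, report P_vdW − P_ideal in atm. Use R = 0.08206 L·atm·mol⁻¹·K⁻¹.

Ideal: P_ideal = RT/V_m = (0.08206)(555.1)/0.09592 = 474.891 atm
vdW: P = RT/(V_m − b) − a/V_m² = 45.5515/0.0529000 − 2.253/0.00920065 = 861.087 − 244.874 = 616.213 atm
ΔP = 616.213 − 474.891 = 141.3 atm

ΔP ≈ 141.3 atm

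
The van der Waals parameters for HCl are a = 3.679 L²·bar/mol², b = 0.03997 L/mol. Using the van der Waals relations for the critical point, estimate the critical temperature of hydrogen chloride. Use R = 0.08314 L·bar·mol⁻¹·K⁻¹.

For a van der Waals gas, T_c = 8a/(27Rb).
T_c = 8×3.679/(27×0.08314×0.03997) = 29.432/0.089724 = 328.0 K

T_c ≈ 328.0 K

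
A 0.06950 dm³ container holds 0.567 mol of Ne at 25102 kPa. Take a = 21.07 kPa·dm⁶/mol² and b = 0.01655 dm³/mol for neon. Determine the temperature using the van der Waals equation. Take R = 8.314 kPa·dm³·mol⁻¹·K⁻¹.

T = (P + a n²/V²)(V − nb)/(nR)
P + a n²/V² = 25102 + (21.07)(0.567)²/(0.06950)² = 26504 kPa
V − nb = 0.06950 − (0.567)(0.01655) = 0.060116 dm³
T = (26504)(0.060116)/((0.567)(8.314)) = 338.0 K

T ≈ 338.0 K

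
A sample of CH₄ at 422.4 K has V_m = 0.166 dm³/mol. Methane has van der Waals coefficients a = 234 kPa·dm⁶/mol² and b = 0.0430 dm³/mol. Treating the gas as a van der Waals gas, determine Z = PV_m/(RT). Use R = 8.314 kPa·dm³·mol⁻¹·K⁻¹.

Z ≈ 0.9482

P = RT/(V_m − b) − a/V_m² = (8.314)(422.4)/(0.166 − 0.0430) − 234/(0.166)²
  = 3511.8/0.12300 − 8491.8 = 28551 − 8491.8 = 20059 kPa
Z = PV_m/(RT) = (20059)(0.166)/((8.314)(422.4)) = 3329.8/3511.8 = 0.9482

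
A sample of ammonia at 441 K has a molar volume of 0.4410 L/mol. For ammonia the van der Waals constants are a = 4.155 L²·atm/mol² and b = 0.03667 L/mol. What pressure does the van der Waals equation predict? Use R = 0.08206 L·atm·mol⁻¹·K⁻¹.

P = RT/(V_m − b) − a/V_m²
RT/(V_m − b) = (0.08206)(441)/(0.4410 − 0.03667) = 36.188/0.40433 = 89.501 atm
a/V_m² = 4.155/(0.4410)² = 21.365 atm
P = 89.501 − 21.365 = 68.14 atm

P ≈ 68.14 atm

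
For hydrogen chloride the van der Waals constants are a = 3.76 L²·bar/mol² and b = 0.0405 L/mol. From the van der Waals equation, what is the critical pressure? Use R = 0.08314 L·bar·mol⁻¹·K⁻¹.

P_c ≈ 84.90 bar

For a van der Waals gas, P_c = a/(27b²).
P_c = 3.76/(27×(0.0405)²) = 3.76/0.044287 = 84.90 bar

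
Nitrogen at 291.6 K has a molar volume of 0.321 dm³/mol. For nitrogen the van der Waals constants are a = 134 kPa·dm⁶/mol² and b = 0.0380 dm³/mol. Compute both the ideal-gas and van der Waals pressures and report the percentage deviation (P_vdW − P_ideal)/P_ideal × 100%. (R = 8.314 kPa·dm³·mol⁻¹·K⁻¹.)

-3.79 %

Ideal: P_ideal = RT/V_m = (8.314)(291.6)/0.321 = 7552.53 kPa
vdW: P = RT/(V_m − b) − a/V_m² = 2424.36/0.283000 − 134/0.103041 = 8566.64 − 1300.45 = 7266.19 kPa
% deviation = (7266.19 − 7552.53)/7552.53 × 100% = -3.79%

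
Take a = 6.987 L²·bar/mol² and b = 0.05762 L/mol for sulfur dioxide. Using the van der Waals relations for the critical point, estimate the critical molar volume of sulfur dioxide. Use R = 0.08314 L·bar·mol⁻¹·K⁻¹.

V_m,c ≈ 0.1729 L/mol

For a van der Waals gas, V_m,c = 3b.
V_m,c = 3×0.05762 = 0.1729 L/mol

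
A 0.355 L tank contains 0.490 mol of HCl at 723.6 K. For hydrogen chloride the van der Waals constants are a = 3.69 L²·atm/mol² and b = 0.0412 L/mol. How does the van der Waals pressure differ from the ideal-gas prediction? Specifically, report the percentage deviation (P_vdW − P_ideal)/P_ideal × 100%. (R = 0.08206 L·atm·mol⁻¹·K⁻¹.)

-2.55 %

Ideal: P_ideal = nRT/V = (0.490)(0.08206)(723.6)/0.355 = 81.9592 atm
vdW: P = nRT/(V − nb) − a n²/V² = 29.0955/0.334812 − 0.885969/0.126025 = 86.9010 − 7.03011 = 79.8709 atm
% deviation = (79.8709 − 81.9592)/81.9592 × 100% = -2.55%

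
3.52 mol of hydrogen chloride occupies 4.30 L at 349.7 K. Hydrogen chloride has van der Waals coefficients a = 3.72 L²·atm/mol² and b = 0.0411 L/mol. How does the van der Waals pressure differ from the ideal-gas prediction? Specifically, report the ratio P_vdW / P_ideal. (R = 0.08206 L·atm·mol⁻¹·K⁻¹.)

Ideal: P_ideal = nRT/V = (3.52)(0.08206)(349.7)/4.30 = 23.4910 atm
vdW: P = nRT/(V − nb) − a n²/V² = 101.011/4.15533 − 46.0923/18.4900 = 24.3088 − 2.49282 = 21.8160 atm
Ratio = 21.8160/23.4910 = 0.9287

P_vdW / P_ideal ≈ 0.9287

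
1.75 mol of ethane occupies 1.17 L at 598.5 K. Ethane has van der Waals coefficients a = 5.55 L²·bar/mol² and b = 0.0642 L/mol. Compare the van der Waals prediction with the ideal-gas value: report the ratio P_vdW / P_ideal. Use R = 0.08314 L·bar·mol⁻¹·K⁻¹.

P_vdW / P_ideal ≈ 0.9394

Ideal: P_ideal = nRT/V = (1.75)(0.08314)(598.5)/1.17 = 74.4263 bar
vdW: P = nRT/(V − nb) − a n²/V² = 87.0788/1.05765 − 16.9969/1.36890 = 82.3323 − 12.4165 = 69.9158 bar
Ratio = 69.9158/74.4263 = 0.9394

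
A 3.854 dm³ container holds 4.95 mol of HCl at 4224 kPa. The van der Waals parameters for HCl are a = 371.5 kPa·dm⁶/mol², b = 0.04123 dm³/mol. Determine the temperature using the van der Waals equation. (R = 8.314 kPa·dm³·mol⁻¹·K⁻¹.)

T ≈ 429.0 K

T = (P + a n²/V²)(V − nb)/(nR)
P + a n²/V² = 4224 + (371.5)(4.95)²/(3.854)² = 4836.8 kPa
V − nb = 3.854 − (4.95)(0.04123) = 3.6499 dm³
T = (4836.8)(3.6499)/((4.95)(8.314)) = 429.0 K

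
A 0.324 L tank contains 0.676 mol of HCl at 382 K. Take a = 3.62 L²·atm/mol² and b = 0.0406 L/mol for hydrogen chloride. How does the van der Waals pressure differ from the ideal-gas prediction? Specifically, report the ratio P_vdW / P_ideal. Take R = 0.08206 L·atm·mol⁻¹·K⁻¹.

Ideal: P_ideal = nRT/V = (0.676)(0.08206)(382)/0.324 = 65.4028 atm
vdW: P = nRT/(V − nb) − a n²/V² = 21.1905/0.296554 − 1.65425/0.104976 = 71.4558 − 15.7584 = 55.6974 atm
Ratio = 55.6974/65.4028 = 0.8516

P_vdW / P_ideal ≈ 0.8516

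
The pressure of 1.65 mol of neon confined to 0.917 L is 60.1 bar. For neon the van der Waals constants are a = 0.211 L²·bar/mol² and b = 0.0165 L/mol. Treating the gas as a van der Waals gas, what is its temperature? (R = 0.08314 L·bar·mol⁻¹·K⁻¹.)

T = (P + a n²/V²)(V − nb)/(nR)
P + a n²/V² = 60.1 + (0.211)(1.65)²/(0.917)² = 60.783 bar
V − nb = 0.917 − (1.65)(0.0165) = 0.88978 L
T = (60.783)(0.88978)/((1.65)(0.08314)) = 394.2 K

T ≈ 394.2 K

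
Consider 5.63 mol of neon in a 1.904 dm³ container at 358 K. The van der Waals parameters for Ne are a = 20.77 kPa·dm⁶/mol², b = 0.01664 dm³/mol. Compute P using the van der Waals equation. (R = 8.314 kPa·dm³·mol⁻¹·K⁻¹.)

P = nRT/(V − nb) − a n²/V²
nRT/(V − nb) = (5.63)(8.314)(358)/(1.904 − 5.63×0.01664) = 16757/1.8103 = 9256.5 kPa
a n²/V² = (20.77)(5.63)²/(1.904)² = 181.60 kPa
P = 9256.5 − 181.60 = 9075 kPa

P ≈ 9075 kPa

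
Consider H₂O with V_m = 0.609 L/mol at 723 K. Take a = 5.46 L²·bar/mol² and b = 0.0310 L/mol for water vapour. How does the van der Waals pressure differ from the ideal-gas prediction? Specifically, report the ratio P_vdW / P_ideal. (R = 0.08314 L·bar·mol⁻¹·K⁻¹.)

Ideal: P_ideal = RT/V_m = (0.08314)(723)/0.609 = 98.7032 bar
vdW: P = RT/(V_m − b) − a/V_m² = 60.1102/0.578000 − 5.46/0.370881 = 103.997 − 14.7217 = 89.275 bar
Ratio = 89.275/98.7032 = 0.9045

P_vdW / P_ideal ≈ 0.9045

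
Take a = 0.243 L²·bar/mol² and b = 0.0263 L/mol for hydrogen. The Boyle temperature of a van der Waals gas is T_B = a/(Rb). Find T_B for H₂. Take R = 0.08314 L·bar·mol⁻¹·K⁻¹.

For a van der Waals gas the second virial coefficient B₂ = b − a/(RT) vanishes at T_B = a/(Rb).
T_B = 0.243/(0.08314×0.0263) = 0.243/0.0021866 = 111.1 K

T_B ≈ 111.1 K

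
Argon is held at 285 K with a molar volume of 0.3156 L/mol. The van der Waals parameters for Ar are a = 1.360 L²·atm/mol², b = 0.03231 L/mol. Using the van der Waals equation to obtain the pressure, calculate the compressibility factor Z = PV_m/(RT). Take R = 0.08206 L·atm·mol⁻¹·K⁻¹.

Z ≈ 0.9298

P = RT/(V_m − b) − a/V_m² = (0.08206)(285)/(0.3156 − 0.03231) − 1.360/(0.3156)²
  = 23.387/0.28329 − 13.654 = 82.555 − 13.654 = 68.901 atm
Z = PV_m/(RT) = (68.901)(0.3156)/((0.08206)(285)) = 21.745/23.387 = 0.9298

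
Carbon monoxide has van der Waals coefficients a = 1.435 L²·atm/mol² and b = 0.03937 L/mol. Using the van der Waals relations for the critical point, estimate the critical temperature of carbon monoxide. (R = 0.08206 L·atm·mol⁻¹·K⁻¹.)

T_c ≈ 131.6 K

For a van der Waals gas, T_c = 8a/(27Rb).
T_c = 8×1.435/(27×0.08206×0.03937) = 11.480/0.087229 = 131.6 K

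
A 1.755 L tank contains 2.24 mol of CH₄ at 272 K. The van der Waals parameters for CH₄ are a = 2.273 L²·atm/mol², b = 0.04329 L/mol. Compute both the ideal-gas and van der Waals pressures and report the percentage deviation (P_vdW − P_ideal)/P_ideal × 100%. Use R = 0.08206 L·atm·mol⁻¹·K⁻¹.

Ideal: P_ideal = nRT/V = (2.24)(0.08206)(272)/1.755 = 28.4886 atm
vdW: P = nRT/(V − nb) − a n²/V² = 49.9975/1.65803 − 11.4050/3.08003 = 30.1548 − 3.70289 = 26.4519 atm
% deviation = (26.4519 − 28.4886)/28.4886 × 100% = -7.15%

-7.15 %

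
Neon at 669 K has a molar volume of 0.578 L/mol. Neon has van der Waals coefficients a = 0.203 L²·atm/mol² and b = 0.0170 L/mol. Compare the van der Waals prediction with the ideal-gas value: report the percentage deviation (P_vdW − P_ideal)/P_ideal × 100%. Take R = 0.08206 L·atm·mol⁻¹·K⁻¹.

2.39 %

Ideal: P_ideal = RT/V_m = (0.08206)(669)/0.578 = 94.9795 atm
vdW: P = RT/(V_m − b) − a/V_m² = 54.8981/0.561000 − 0.203/0.334084 = 97.8576 − 0.607632 = 97.2500 atm
% deviation = (97.2500 − 94.9795)/94.9795 × 100% = 2.39%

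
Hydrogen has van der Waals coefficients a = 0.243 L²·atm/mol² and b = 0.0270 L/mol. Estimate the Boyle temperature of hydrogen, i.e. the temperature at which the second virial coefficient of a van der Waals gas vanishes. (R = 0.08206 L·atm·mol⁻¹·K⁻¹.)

T_B ≈ 109.7 K

For a van der Waals gas the second virial coefficient B₂ = b − a/(RT) vanishes at T_B = a/(Rb).
T_B = 0.243/(0.08206×0.0270) = 0.243/0.0022156 = 109.7 K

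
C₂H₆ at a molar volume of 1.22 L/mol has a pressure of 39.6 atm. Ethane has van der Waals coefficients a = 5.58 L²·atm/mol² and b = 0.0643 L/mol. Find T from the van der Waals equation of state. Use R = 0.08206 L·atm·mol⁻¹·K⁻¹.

T = (P + a/V_m²)(V_m − b)/R
P + a/V_m² = 39.6 + 5.58/(1.22)² = 43.349 atm
V_m − b = 1.22 − 0.0643 = 1.1557 L/mol
T = (43.349)(1.1557)/0.08206 = 610.5 K

T ≈ 610.5 K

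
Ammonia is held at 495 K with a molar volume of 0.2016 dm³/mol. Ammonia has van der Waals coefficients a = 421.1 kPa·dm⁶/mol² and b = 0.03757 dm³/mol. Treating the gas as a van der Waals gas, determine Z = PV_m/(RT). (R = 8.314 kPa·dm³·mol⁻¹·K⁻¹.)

P = RT/(V_m − b) − a/V_m² = (8.314)(495)/(0.2016 − 0.03757) − 421.1/(0.2016)²
  = 4115.4/0.16403 − 10361 = 25089 − 10361 = 14728 kPa
Z = PV_m/(RT) = (14728)(0.2016)/((8.314)(495)) = 2969.2/4115.4 = 0.7215

Z ≈ 0.7215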